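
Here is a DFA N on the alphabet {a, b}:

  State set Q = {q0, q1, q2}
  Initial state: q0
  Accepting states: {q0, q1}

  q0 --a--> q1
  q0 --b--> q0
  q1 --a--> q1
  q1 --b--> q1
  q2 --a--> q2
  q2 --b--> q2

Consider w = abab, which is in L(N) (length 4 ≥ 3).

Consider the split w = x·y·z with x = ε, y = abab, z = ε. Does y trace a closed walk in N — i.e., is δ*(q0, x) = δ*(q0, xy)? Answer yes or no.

no

Run of N on the first 4 characters of w = a b a b:
  step 0: q0  (start)
  step 1: q1  (read a: q0→q1)
  step 2: q1  (read b: q1→q1)
  step 3: q1  (read a: q1→q1)
  step 4: q1  (read b: q1→q1)

After x (step 0): q0. After xy (step 4): q1.
They differ (q0 ≠ q1), so y is not a cycle from the state after x; this split is not the one the pumping-lemma construction produces, and pumping y need not keep the string in L(N).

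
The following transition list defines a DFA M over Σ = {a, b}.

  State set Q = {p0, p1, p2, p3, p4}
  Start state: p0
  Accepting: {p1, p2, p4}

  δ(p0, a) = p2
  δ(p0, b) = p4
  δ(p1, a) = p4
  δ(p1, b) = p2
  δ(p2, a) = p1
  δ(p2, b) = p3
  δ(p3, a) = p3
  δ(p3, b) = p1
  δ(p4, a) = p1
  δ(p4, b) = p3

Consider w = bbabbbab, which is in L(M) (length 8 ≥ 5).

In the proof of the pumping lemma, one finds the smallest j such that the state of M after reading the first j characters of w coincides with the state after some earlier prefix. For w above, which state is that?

p3

State sequence: p0 -b-> p4 -b-> p3 -a-> p3 -b-> p1 -b-> p2 -b-> p3 -a-> p3 -b-> p1
First repeat at step 3: p3 was already visited.

The earliest repeat is at step j = 3: M is in p3, which it already visited at step i = 2.
Since M has 5 states, any run of length ≥ 5 visits 5+1 states, so by pigeonhole some state repeats within the first 5 steps — that repeat gives the pumpable loop.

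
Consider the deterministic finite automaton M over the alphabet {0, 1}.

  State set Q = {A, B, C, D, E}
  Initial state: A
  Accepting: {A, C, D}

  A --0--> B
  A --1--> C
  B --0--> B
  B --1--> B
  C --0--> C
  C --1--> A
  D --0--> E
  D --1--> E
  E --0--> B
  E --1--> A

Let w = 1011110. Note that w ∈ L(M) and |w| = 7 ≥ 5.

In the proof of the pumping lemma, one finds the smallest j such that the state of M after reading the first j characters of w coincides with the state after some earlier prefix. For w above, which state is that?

Run of M on w = 1 0 1 1 1 1 0:
  step 0: A  (start)
  step 1: C  (read 1: A→C)
  step 2: C  (read 0: C→C)   ← first repeat (C seen earlier)
  step 3: A  (read 1: C→A)
  step 4: C  (read 1: A→C)
  step 5: A  (read 1: C→A)
  step 6: C  (read 1: A→C)
  step 7: C  (read 0: C→C)

The earliest repeat is at step j = 2: M is in C, which it already visited at step i = 1.
Since M has 5 states, any run of length ≥ 5 visits 5+1 states, so by pigeonhole some state repeats within the first 5 steps — that repeat gives the pumpable loop.

C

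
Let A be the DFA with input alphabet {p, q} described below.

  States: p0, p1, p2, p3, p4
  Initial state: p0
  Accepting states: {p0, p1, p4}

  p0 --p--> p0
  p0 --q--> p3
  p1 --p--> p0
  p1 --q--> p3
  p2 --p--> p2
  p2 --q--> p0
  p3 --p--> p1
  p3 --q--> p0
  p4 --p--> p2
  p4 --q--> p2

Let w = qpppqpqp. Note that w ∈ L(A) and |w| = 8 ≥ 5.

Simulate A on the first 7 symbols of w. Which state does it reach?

p3

Run of A on the first 7 characters of w = q p p p q p q:
  step 0: p0  (start)
  step 1: p3  (read q: p0→p3)
  step 2: p1  (read p: p3→p1)
  step 3: p0  (read p: p1→p0)
  step 4: p0  (read p: p0→p0)
  step 5: p3  (read q: p0→p3)
  step 6: p1  (read p: p3→p1)
  step 7: p3  (read q: p1→p3)

After reading 7 characters, A is in state p3.
(This kind of state-tracing is the core of the pumping-lemma construction: with 5 states, pigeonhole forces a repeat within the first 5 steps.)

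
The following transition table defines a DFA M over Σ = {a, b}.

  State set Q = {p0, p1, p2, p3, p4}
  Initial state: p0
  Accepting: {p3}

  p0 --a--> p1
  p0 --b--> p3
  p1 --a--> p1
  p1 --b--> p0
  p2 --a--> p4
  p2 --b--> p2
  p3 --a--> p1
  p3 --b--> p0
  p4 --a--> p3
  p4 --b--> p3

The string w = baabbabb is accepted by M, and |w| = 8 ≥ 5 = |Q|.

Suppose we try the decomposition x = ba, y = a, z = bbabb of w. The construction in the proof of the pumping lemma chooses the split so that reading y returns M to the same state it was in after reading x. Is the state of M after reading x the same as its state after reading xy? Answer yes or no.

Run of M on the first 3 characters of w = b a a:
  step 0: p0  (start)
  step 1: p3  (read b: p0→p3)
  step 2: p1  (read a: p3→p1)
  step 3: p1  (read a: p1→p1)

After x (step 2): p1. After xy (step 3): p1.
They match, so y = a drives M around a cycle from p1 back to itself; pumping y any number of times keeps M in p1 before reading z, and xyⁱz ∈ L(M) for every i ≥ 0.

yes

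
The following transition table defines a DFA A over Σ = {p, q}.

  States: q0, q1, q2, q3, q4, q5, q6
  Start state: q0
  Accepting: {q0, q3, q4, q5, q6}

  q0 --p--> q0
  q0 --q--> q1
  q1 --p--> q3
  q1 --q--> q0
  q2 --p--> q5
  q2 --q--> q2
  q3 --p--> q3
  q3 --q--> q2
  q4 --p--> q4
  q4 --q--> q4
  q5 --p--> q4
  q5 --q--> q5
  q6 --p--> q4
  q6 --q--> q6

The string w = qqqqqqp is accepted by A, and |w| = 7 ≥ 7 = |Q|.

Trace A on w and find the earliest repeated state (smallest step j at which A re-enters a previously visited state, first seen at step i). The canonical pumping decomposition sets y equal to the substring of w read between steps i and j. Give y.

qq

Run of A on w = q q q q q q p:
  step 0: q0  (start)
  step 1: q1  (read q: q0→q1)
  step 2: q0  (read q: q1→q0)   ← first repeat (q0 seen earlier)
  step 3: q1  (read q: q0→q1)
  step 4: q0  (read q: q1→q0)
  step 5: q1  (read q: q0→q1)
  step 6: q0  (read q: q1→q0)
  step 7: q0  (read p: q0→q0)

So i = 0, j = 2, giving x = w[0:0] = ε, y = w[0:2] = qq, z = w[2:7] = qqqqp.
Check: |xy| = 2 ≤ 7 and |y| = 2 ≥ 1. Reading y takes A from q0 back to q0, so every xyⁱz is accepted.
The DFA has 7 states, so the proof of the pumping lemma guarantees a repeated state among the first 7+1 visited; the segment between the two visits is the pumpable y.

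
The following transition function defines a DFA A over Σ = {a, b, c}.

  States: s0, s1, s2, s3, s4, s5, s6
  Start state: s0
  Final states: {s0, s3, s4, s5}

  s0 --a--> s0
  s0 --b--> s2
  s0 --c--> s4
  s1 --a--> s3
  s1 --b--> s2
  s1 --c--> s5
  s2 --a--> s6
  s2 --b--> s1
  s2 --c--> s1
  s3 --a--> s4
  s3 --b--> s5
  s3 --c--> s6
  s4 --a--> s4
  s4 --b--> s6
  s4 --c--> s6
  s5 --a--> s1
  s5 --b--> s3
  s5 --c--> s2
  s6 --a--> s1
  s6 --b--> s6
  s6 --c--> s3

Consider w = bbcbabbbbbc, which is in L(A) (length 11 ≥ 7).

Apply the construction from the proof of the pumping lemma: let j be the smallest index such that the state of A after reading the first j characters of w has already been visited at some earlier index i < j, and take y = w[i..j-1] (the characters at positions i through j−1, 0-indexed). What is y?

b

State sequence: s0 -b-> s2 -b-> s1 -c-> s5 -b-> s3 -a-> s4 -b-> s6 -b-> s6 -b-> s6 -b-> s6 -b-> s6 -c-> s3
First repeat at step 7: s6 was already visited.

So i = 6, j = 7, giving x = w[0:6] = bbcbab, y = w[6:7] = b, z = w[7:11] = bbbc.
Check: |xy| = 7 ≤ 7 and |y| = 1 ≥ 1. Reading y takes A from s6 back to s6, so every xyⁱz is accepted.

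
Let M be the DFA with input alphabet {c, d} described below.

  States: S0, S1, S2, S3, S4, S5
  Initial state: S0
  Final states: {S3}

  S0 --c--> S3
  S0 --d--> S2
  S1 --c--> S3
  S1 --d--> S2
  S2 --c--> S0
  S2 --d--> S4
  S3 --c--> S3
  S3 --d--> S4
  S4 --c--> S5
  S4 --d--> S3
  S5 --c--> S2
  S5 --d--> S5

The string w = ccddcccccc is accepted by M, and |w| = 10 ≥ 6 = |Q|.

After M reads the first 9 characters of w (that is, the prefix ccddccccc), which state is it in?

S3

State sequence: S0 -c-> S3 -c-> S3 -d-> S4 -d-> S3 -c-> S3 -c-> S3 -c-> S3 -c-> S3 -c-> S3

After reading 9 characters, M is in state S3.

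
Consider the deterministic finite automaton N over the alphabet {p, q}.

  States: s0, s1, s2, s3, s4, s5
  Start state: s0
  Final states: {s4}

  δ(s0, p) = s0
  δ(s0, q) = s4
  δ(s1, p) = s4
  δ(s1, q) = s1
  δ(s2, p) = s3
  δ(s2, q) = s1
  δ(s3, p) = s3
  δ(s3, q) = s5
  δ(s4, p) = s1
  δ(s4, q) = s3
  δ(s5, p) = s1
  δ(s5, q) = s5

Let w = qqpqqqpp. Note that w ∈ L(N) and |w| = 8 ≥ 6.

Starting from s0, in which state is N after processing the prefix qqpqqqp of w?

Run of N on the first 7 characters of w = q q p q q q p:
  step 0: s0  (start)
  step 1: s4  (read q: s0→s4)
  step 2: s3  (read q: s4→s3)
  step 3: s3  (read p: s3→s3)
  step 4: s5  (read q: s3→s5)
  step 5: s5  (read q: s5→s5)
  step 6: s5  (read q: s5→s5)
  step 7: s1  (read p: s5→s1)

After reading 7 characters, N is in state s1.

s1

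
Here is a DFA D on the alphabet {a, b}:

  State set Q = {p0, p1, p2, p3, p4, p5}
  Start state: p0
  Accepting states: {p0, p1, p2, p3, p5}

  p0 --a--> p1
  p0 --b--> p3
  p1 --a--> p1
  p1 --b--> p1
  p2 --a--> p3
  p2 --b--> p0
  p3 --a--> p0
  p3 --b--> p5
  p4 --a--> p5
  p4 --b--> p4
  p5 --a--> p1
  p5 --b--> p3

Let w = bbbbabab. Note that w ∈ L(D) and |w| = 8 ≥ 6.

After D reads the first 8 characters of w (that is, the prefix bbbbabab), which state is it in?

p1

Run of D on the first 8 characters of w = b b b b a b a b:
  step 0: p0  (start)
  step 1: p3  (read b: p0→p3)
  step 2: p5  (read b: p3→p5)
  step 3: p3  (read b: p5→p3)
  step 4: p5  (read b: p3→p5)
  step 5: p1  (read a: p5→p1)
  step 6: p1  (read b: p1→p1)
  step 7: p1  (read a: p1→p1)
  step 8: p1  (read b: p1→p1)

After reading 8 characters, D is in state p1.
(This kind of state-tracing is the core of the pumping-lemma construction: with 6 states, pigeonhole forces a repeat within the first 6 steps.)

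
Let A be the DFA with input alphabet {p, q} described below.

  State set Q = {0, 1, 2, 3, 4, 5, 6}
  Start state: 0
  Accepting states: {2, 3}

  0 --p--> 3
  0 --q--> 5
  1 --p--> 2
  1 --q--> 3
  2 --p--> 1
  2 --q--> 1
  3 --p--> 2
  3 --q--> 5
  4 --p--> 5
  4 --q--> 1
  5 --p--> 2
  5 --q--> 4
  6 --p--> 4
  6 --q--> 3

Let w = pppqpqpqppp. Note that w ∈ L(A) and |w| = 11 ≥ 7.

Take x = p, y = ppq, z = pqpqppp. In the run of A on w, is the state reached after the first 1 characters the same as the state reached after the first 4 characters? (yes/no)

yes

Run of A on the first 4 characters of w = p p p q:
  step 0: 0  (start)
  step 1: 3  (read p: 0→3)
  step 2: 2  (read p: 3→2)
  step 3: 1  (read p: 2→1)
  step 4: 3  (read q: 1→3)

After x (step 1): 3. After xy (step 4): 3.
They match, so y = ppq drives A around a cycle from 3 back to itself; pumping y any number of times keeps A in 3 before reading z, and xyⁱz ∈ L(A) for every i ≥ 0.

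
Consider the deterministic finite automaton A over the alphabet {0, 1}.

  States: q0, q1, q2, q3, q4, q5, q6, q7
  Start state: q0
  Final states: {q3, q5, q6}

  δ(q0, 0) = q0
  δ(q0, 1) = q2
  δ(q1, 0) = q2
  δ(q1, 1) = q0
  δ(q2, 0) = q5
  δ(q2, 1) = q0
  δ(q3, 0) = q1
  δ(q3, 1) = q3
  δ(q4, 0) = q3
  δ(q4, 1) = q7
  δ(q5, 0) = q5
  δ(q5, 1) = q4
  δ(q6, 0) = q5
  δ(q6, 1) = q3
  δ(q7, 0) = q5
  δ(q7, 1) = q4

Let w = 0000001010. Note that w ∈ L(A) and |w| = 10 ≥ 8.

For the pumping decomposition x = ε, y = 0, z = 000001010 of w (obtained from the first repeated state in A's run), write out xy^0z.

000001010

xy⁰z = xz = ε·000001010 = 000001010.
Reading y = 0 takes A from q0 back to q0, so after x the machine is still in q0, and z then leads to the accepting state q3. Hence 000001010 ∈ L(A).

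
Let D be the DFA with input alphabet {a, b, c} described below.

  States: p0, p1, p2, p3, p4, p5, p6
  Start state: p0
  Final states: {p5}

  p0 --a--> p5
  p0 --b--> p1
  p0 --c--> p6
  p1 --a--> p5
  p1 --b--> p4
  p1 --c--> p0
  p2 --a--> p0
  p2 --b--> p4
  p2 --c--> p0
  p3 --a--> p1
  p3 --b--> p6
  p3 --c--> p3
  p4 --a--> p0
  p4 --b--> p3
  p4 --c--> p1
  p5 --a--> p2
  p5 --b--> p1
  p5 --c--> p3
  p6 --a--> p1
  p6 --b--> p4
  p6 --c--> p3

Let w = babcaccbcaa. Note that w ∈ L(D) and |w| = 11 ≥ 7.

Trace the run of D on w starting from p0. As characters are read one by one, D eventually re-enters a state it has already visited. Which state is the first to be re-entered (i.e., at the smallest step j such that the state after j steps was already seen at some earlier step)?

p1

Run of D on w = b a b c a c c b c a a:
  step 0: p0  (start)
  step 1: p1  (read b: p0→p1)
  step 2: p5  (read a: p1→p5)
  step 3: p1  (read b: p5→p1)   ← first repeat (p1 seen earlier)
  step 4: p0  (read c: p1→p0)
  step 5: p5  (read a: p0→p5)
  step 6: p3  (read c: p5→p3)
  step 7: p3  (read c: p3→p3)
  step 8: p6  (read b: p3→p6)
  step 9: p3  (read c: p6→p3)
  step 10: p1  (read a: p3→p1)
  step 11: p5  (read a: p1→p5)

The earliest repeat is at step j = 3: D is in p1, which it already visited at step i = 1.
With |Q| = 7, pigeonhole forces a state repeat no later than step 7; the substring read between the first and second visits to that state can be pumped.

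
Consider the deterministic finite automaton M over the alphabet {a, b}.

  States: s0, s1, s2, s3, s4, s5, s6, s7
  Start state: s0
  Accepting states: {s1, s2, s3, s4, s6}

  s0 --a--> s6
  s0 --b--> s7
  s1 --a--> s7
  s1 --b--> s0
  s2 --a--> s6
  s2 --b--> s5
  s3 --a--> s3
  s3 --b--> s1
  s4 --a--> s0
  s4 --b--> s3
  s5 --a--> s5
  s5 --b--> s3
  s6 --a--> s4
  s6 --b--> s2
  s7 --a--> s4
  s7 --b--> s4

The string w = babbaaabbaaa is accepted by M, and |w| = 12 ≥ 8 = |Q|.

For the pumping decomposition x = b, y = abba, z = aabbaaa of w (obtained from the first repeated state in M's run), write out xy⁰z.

xy⁰z = xz = b·aabbaaa = baabbaaa.
Reading y = abba takes M from s7 back to s7, so after x the machine is still in s7, and z then leads to the accepting state s4. Hence baabbaaa ∈ L(M).

baabbaaa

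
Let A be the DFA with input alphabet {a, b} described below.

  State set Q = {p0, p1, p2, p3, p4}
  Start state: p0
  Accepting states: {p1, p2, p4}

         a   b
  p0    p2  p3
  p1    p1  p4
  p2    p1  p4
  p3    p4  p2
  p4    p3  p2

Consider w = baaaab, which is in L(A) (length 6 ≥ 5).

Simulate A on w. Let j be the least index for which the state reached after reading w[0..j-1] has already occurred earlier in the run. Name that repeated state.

Run of A on w = b a a a a b:
  step 0: p0  (start)
  step 1: p3  (read b: p0→p3)
  step 2: p4  (read a: p3→p4)
  step 3: p3  (read a: p4→p3)   ← first repeat (p3 seen earlier)
  step 4: p4  (read a: p3→p4)
  step 5: p3  (read a: p4→p3)
  step 6: p2  (read b: p3→p2)

The earliest repeat is at step j = 3: A is in p3, which it already visited at step i = 1.
Since A has 5 states, any run of length ≥ 5 visits 5+1 states, so by pigeonhole some state repeats within the first 5 steps — that repeat gives the pumpable loop.

p3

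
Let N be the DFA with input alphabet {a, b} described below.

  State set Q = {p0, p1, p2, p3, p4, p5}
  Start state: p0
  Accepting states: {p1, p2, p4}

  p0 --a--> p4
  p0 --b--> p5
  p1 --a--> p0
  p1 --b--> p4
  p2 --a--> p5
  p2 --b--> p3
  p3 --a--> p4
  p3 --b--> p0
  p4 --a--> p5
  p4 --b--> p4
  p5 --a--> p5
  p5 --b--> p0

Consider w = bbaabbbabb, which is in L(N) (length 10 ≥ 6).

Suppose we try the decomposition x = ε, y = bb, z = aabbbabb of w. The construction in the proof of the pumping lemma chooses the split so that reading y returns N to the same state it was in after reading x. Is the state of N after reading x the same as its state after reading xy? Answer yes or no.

yes

State sequence: p0 -b-> p5 -b-> p0

After x (step 0): p0. After xy (step 2): p0.
They match, so y = bb drives N around a cycle from p0 back to itself; pumping y any number of times keeps N in p0 before reading z, and xyⁱz ∈ L(N) for every i ≥ 0.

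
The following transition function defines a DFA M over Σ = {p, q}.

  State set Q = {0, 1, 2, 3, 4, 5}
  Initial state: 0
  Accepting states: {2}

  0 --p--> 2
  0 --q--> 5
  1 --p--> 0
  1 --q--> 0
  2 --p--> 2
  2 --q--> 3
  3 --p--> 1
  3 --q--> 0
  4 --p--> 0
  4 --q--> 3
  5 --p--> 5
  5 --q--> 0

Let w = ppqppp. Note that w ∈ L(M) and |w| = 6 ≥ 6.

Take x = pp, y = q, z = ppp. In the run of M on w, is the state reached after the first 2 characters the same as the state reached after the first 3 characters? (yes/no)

no

Run of M on the first 3 characters of w = p p q:
  step 0: 0  (start)
  step 1: 2  (read p: 0→2)
  step 2: 2  (read p: 2→2)
  step 3: 3  (read q: 2→3)

After x (step 2): 2. After xy (step 3): 3.
They differ (2 ≠ 3), so y is not a cycle from the state after x; this split is not the one the pumping-lemma construction produces, and pumping y need not keep the string in L(M).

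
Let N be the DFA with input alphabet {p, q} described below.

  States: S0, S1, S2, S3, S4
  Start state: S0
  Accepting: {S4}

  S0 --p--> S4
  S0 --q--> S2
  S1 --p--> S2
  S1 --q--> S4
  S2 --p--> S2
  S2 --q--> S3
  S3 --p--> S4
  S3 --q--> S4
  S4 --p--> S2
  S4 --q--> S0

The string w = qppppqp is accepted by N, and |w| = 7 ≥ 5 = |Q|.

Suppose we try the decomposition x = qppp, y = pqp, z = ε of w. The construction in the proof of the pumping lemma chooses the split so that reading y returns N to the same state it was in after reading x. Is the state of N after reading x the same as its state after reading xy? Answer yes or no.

no

Run of N on the first 7 characters of w = q p p p p q p:
  step 0: S0  (start)
  step 1: S2  (read q: S0→S2)
  step 2: S2  (read p: S2→S2)
  step 3: S2  (read p: S2→S2)
  step 4: S2  (read p: S2→S2)
  step 5: S2  (read p: S2→S2)
  step 6: S3  (read q: S2→S3)
  step 7: S4  (read p: S3→S4)

After x (step 4): S2. After xy (step 7): S4.
They differ (S2 ≠ S4), so y is not a cycle from the state after x; this split is not the one the pumping-lemma construction produces, and pumping y need not keep the string in L(N).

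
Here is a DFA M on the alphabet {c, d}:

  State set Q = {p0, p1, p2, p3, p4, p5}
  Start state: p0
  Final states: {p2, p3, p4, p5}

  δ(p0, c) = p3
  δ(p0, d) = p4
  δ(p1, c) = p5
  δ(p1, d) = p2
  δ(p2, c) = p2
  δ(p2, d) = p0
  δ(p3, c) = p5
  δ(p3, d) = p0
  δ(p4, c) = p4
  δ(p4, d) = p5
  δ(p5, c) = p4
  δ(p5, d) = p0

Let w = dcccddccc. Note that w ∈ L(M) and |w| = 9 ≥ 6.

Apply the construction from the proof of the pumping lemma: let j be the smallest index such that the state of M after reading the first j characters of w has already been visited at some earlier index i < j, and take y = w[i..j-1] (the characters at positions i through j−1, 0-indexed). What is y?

State sequence: p0 -d-> p4 -c-> p4 -c-> p4 -c-> p4 -d-> p5 -d-> p0 -c-> p3 -c-> p5 -c-> p4
First repeat at step 2: p4 was already visited.

So i = 1, j = 2, giving x = w[0:1] = d, y = w[1:2] = c, z = w[2:9] = ccddccc.
Check: |xy| = 2 ≤ 6 and |y| = 1 ≥ 1. Reading y takes M from p4 back to p4, so every xyⁱz is accepted.
Pumping length from the standard proof: p = 6 (the number of states). The repeated state found above gives |xy| = j ≤ 6 and |y| = j − i ≥ 1.

c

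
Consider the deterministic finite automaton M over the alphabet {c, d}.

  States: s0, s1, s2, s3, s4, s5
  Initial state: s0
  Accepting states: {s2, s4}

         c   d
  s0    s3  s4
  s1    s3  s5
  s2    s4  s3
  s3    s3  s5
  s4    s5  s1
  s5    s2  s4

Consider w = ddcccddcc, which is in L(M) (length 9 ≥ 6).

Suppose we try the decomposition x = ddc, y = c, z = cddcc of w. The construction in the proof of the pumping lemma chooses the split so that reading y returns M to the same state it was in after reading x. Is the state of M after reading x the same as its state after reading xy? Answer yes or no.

yes

State sequence: s0 -d-> s4 -d-> s1 -c-> s3 -c-> s3

After x (step 3): s3. After xy (step 4): s3.
They match, so y = c drives M around a cycle from s3 back to itself; pumping y any number of times keeps M in s3 before reading z, and xyⁱz ∈ L(M) for every i ≥ 0.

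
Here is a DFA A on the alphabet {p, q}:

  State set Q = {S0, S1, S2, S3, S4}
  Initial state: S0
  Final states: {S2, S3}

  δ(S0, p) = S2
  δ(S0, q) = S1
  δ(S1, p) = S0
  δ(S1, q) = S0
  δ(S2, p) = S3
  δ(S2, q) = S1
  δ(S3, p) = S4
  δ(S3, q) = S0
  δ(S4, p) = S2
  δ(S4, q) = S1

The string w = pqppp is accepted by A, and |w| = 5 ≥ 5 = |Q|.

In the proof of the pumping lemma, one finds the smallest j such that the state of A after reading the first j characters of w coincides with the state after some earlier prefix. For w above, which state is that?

S0

State sequence: S0 -p-> S2 -q-> S1 -p-> S0 -p-> S2 -p-> S3
First repeat at step 3: S0 was already visited.

The earliest repeat is at step j = 3: A is in S0, which it already visited at step i = 0.
Since A has 5 states, any run of length ≥ 5 visits 5+1 states, so by pigeonhole some state repeats within the first 5 steps — that repeat gives the pumpable loop.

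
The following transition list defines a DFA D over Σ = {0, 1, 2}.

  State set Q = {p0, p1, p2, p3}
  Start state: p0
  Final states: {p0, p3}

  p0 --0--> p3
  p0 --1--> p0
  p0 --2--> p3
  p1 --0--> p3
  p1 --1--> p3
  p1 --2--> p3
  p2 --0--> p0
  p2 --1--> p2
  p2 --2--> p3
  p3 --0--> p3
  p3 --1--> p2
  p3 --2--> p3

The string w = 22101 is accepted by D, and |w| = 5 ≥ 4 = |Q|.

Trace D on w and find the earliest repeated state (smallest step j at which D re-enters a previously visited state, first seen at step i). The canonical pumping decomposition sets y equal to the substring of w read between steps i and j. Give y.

Run of D on w = 2 2 1 0 1:
  step 0: p0  (start)
  step 1: p3  (read 2: p0→p3)
  step 2: p3  (read 2: p3→p3)   ← first repeat (p3 seen earlier)
  step 3: p2  (read 1: p3→p2)
  step 4: p0  (read 0: p2→p0)
  step 5: p0  (read 1: p0→p0)

So i = 1, j = 2, giving x = w[0:1] = 2, y = w[1:2] = 2, z = w[2:5] = 101.
Check: |xy| = 2 ≤ 4 and |y| = 1 ≥ 1. Reading y takes D from p3 back to p3, so every xyⁱz is accepted.
With |Q| = 4, pigeonhole forces a state repeat no later than step 4; the substring read between the first and second visits to that state can be pumped.

2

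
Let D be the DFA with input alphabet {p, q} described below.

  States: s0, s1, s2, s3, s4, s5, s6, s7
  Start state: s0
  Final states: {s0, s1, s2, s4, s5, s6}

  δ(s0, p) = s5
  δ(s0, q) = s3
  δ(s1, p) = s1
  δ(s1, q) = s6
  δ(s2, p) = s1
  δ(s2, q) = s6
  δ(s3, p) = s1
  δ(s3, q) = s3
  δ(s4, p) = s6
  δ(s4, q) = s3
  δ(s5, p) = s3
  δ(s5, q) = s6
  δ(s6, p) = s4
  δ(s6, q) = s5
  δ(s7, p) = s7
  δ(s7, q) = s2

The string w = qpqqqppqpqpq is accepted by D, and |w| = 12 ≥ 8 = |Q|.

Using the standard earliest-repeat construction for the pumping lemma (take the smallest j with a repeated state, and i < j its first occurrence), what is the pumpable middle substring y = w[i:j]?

State sequence: s0 -q-> s3 -p-> s1 -q-> s6 -q-> s5 -q-> s6 -p-> s4 -p-> s6 -q-> s5 -p-> s3 -q-> s3 -p-> s1 -q-> s6
First repeat at step 5: s6 was already visited.

So i = 3, j = 5, giving x = w[0:3] = qpq, y = w[3:5] = qq, z = w[5:12] = ppqpqpq.
Check: |xy| = 5 ≤ 8 and |y| = 2 ≥ 1. Reading y takes D from s6 back to s6, so every xyⁱz is accepted.
Since D has 8 states, any run of length ≥ 8 visits 8+1 states, so by pigeonhole some state repeats within the first 8 steps — that repeat gives the pumpable loop.

qq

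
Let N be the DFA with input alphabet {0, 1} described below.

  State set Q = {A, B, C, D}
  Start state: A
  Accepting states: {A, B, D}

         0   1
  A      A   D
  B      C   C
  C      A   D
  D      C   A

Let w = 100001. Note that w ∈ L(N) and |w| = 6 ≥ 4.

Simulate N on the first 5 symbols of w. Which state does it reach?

A

State sequence: A -1-> D -0-> C -0-> A -0-> A -0-> A

After reading 5 characters, N is in state A.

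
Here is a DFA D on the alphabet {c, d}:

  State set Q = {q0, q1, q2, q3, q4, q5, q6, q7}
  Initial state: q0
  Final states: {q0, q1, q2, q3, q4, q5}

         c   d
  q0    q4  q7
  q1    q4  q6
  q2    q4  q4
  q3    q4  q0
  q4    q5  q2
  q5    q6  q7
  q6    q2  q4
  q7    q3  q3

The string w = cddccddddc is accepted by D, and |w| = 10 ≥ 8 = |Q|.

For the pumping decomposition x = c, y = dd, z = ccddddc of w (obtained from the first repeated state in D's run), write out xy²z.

cddddccddddc

xy^2z = c·dd·dd·ccddddc = cddddccddddc.
Reading y = dd takes D from q4 back to q4, so after x·y·y the machine is still in q4, and z then leads to the accepting state q4. Hence cddddccddddc ∈ L(D).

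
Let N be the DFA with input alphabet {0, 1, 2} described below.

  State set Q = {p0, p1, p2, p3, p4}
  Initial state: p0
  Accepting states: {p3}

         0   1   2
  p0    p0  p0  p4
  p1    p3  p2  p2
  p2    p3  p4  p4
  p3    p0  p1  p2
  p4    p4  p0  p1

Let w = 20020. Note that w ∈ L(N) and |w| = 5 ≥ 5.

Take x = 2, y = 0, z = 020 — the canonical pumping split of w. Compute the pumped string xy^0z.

xy⁰z = xz = 2·020 = 2020.
Reading y = 0 takes N from p4 back to p4, so after x the machine is still in p4, and z then leads to the accepting state p3. Hence 2020 ∈ L(N).

2020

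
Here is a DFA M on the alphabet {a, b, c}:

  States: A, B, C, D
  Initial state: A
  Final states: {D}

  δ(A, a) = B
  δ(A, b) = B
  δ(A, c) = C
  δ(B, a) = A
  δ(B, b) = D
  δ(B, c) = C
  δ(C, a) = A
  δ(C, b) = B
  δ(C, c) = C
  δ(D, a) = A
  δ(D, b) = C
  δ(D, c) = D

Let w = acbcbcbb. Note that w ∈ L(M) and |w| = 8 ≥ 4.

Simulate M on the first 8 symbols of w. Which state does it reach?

D

Run of M on the first 8 characters of w = a c b c b c b b:
  step 0: A  (start)
  step 1: B  (read a: A→B)
  step 2: C  (read c: B→C)
  step 3: B  (read b: C→B)
  step 4: C  (read c: B→C)
  step 5: B  (read b: C→B)
  step 6: C  (read c: B→C)
  step 7: B  (read b: C→B)
  step 8: D  (read b: B→D)

After reading 8 characters, M is in state D.
(This kind of state-tracing is the core of the pumping-lemma construction: with 4 states, pigeonhole forces a repeat within the first 4 steps.)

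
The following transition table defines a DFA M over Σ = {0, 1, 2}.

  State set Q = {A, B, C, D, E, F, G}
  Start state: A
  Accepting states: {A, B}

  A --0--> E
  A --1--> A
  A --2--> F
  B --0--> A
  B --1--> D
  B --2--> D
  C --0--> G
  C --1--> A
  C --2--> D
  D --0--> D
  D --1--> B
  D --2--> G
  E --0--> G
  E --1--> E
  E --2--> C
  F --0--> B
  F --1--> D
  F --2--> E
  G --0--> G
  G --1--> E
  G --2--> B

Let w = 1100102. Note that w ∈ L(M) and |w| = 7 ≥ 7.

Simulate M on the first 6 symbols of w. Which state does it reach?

G

Run of M on the first 6 characters of w = 1 1 0 0 1 0:
  step 0: A  (start)
  step 1: A  (read 1: A→A)
  step 2: A  (read 1: A→A)
  step 3: E  (read 0: A→E)
  step 4: G  (read 0: E→G)
  step 5: E  (read 1: G→E)
  step 6: G  (read 0: E→G)

After reading 6 characters, M is in state G.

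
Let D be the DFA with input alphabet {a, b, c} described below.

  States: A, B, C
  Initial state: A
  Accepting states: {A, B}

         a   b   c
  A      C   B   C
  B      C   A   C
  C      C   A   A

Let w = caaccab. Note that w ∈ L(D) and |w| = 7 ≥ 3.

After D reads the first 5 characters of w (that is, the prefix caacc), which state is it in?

C

Run of D on the first 5 characters of w = c a a c c:
  step 0: A  (start)
  step 1: C  (read c: A→C)
  step 2: C  (read a: C→C)
  step 3: C  (read a: C→C)
  step 4: A  (read c: C→A)
  step 5: C  (read c: A→C)

After reading 5 characters, D is in state C.
(This kind of state-tracing is the core of the pumping-lemma construction: with 3 states, pigeonhole forces a repeat within the first 3 steps.)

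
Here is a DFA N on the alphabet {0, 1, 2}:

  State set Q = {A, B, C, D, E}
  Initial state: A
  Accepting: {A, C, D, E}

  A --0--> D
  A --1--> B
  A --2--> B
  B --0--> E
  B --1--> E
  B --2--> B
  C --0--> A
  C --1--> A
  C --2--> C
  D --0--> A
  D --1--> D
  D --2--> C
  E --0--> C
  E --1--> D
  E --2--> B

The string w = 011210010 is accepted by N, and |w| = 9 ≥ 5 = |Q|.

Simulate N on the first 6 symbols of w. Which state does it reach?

State sequence: A -0-> D -1-> D -1-> D -2-> C -1-> A -0-> D

After reading 6 characters, N is in state D.

D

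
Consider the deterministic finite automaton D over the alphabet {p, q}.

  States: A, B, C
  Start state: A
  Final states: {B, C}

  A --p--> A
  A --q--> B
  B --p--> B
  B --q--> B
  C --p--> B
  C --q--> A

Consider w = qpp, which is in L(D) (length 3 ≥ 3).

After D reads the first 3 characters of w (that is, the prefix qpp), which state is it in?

State sequence: A -q-> B -p-> B -p-> B

After reading 3 characters, D is in state B.
(This kind of state-tracing is the core of the pumping-lemma construction: with 3 states, pigeonhole forces a repeat within the first 3 steps.)

B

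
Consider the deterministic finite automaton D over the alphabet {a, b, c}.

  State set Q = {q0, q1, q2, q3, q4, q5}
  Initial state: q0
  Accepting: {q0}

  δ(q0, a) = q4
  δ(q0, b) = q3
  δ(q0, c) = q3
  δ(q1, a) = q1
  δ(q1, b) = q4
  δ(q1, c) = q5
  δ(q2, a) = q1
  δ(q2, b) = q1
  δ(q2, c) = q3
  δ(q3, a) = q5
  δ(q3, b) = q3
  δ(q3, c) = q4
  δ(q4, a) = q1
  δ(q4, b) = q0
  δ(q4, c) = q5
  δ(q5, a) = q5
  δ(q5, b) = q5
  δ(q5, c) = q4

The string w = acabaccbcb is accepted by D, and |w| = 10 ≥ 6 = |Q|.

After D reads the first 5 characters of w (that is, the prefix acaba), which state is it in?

Run of D on the first 5 characters of w = a c a b a:
  step 0: q0  (start)
  step 1: q4  (read a: q0→q4)
  step 2: q5  (read c: q4→q5)
  step 3: q5  (read a: q5→q5)
  step 4: q5  (read b: q5→q5)
  step 5: q5  (read a: q5→q5)

After reading 5 characters, D is in state q5.

q5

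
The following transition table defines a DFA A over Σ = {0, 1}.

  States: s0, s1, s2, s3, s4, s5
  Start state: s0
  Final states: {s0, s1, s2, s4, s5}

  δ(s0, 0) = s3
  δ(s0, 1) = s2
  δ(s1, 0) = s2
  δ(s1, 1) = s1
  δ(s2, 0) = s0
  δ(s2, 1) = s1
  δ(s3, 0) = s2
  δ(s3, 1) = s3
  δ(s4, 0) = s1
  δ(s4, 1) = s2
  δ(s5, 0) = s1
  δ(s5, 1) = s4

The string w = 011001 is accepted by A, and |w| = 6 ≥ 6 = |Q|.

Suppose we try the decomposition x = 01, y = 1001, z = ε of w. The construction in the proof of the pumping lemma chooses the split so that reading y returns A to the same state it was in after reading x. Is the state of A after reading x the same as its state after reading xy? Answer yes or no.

State sequence: s0 -0-> s3 -1-> s3 -1-> s3 -0-> s2 -0-> s0 -1-> s2

After x (step 2): s3. After xy (step 6): s2.
They differ (s3 ≠ s2), so y is not a cycle from the state after x; this split is not the one the pumping-lemma construction produces, and pumping y need not keep the string in L(A).

no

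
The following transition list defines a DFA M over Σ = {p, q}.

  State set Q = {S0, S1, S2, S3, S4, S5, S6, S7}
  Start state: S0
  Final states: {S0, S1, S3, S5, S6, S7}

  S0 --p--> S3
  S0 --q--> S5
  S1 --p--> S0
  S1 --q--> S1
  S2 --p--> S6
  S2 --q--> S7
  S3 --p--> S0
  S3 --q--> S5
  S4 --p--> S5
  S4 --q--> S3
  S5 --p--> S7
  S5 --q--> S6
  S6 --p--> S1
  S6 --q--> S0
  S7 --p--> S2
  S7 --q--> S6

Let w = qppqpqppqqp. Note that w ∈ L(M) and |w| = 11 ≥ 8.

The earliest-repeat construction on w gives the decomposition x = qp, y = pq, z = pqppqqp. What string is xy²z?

xy^2z = qp·pq·pq·pqppqqp = qppqpqpqppqqp.
Reading y = pq takes M from S7 back to S7, so after x·y·y the machine is still in S7, and z then leads to the accepting state S7. Hence qppqpqpqppqqp ∈ L(M).

qppqpqpqppqqp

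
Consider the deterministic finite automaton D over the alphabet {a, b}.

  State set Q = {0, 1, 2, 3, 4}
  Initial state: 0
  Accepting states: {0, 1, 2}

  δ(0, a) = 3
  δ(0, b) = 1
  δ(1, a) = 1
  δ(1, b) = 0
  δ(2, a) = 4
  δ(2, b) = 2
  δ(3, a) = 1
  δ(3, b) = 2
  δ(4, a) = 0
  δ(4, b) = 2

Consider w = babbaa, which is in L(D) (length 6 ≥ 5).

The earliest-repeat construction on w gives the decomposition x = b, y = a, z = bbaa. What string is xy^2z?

baabbaa

xy^2z = b·a·a·bbaa = baabbaa.
Reading y = a takes D from 1 back to 1, so after x·y·y the machine is still in 1, and z then leads to the accepting state 1. Hence baabbaa ∈ L(D).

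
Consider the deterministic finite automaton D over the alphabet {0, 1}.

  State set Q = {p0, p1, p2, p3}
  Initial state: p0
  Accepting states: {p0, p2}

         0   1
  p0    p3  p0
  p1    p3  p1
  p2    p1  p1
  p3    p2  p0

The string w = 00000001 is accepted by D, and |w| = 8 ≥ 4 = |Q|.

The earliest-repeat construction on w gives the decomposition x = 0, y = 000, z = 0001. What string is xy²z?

xy^2z = 0·000·000·0001 = 00000000001.
Reading y = 000 takes D from p3 back to p3, so after x·y·y the machine is still in p3, and z then leads to the accepting state p0. Hence 00000000001 ∈ L(D).

00000000001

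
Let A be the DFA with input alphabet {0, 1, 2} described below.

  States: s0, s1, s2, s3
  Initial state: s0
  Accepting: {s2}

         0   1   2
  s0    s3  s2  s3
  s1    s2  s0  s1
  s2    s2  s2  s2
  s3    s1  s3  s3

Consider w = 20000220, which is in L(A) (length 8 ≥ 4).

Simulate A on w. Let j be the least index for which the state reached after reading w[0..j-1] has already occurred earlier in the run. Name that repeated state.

Run of A on w = 2 0 0 0 0 2 2 0:
  step 0: s0  (start)
  step 1: s3  (read 2: s0→s3)
  step 2: s1  (read 0: s3→s1)
  step 3: s2  (read 0: s1→s2)
  step 4: s2  (read 0: s2→s2)   ← first repeat (s2 seen earlier)
  step 5: s2  (read 0: s2→s2)
  step 6: s2  (read 2: s2→s2)
  step 7: s2  (read 2: s2→s2)
  step 8: s2  (read 0: s2→s2)

The earliest repeat is at step j = 4: A is in s2, which it already visited at step i = 3.
The DFA has 4 states, so the proof of the pumping lemma guarantees a repeated state among the first 4+1 visited; the segment between the two visits is the pumpable y.

s2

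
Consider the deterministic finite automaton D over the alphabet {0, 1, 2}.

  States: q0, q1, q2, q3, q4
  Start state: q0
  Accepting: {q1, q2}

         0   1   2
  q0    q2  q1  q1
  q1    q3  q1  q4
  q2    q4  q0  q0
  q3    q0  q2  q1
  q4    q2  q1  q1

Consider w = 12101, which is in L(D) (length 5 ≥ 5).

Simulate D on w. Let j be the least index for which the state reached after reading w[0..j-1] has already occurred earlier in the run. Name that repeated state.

Run of D on w = 1 2 1 0 1:
  step 0: q0  (start)
  step 1: q1  (read 1: q0→q1)
  step 2: q4  (read 2: q1→q4)
  step 3: q1  (read 1: q4→q1)   ← first repeat (q1 seen earlier)
  step 4: q3  (read 0: q1→q3)
  step 5: q2  (read 1: q3→q2)

The earliest repeat is at step j = 3: D is in q1, which it already visited at step i = 1.
Since D has 5 states, any run of length ≥ 5 visits 5+1 states, so by pigeonhole some state repeats within the first 5 steps — that repeat gives the pumpable loop.

q1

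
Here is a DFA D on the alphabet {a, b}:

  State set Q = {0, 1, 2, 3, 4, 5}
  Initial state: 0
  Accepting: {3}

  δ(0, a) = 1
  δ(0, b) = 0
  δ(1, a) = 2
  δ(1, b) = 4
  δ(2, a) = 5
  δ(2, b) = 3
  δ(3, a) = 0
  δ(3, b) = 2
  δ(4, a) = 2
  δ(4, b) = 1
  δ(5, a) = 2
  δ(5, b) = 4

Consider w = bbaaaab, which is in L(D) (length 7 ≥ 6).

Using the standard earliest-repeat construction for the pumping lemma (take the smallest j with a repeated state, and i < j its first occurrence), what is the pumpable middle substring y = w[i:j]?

State sequence: 0 -b-> 0 -b-> 0 -a-> 1 -a-> 2 -a-> 5 -a-> 2 -b-> 3
First repeat at step 1: 0 was already visited.

So i = 0, j = 1, giving x = w[0:0] = ε, y = w[0:1] = b, z = w[1:7] = baaaab.
Check: |xy| = 1 ≤ 6 and |y| = 1 ≥ 1. Reading y takes D from 0 back to 0, so every xyⁱz is accepted.

b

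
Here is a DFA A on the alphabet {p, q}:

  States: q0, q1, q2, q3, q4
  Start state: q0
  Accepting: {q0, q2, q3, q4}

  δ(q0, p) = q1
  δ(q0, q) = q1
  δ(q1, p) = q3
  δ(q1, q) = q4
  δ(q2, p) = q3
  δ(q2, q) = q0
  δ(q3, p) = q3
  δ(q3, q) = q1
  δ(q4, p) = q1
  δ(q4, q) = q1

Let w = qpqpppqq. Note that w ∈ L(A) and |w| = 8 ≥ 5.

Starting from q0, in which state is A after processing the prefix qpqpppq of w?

q1

State sequence: q0 -q-> q1 -p-> q3 -q-> q1 -p-> q3 -p-> q3 -p-> q3 -q-> q1

After reading 7 characters, A is in state q1.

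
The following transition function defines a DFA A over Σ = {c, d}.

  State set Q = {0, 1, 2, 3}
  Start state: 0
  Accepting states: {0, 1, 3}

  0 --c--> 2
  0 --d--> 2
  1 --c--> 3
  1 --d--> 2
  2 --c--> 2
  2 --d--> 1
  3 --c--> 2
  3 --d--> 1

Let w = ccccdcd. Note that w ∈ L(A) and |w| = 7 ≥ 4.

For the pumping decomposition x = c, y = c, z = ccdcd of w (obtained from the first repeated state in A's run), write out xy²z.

xy^2z = c·c·c·ccdcd = cccccdcd.
Reading y = c takes A from 2 back to 2, so after x·y·y the machine is still in 2, and z then leads to the accepting state 1. Hence cccccdcd ∈ L(A).

cccccdcd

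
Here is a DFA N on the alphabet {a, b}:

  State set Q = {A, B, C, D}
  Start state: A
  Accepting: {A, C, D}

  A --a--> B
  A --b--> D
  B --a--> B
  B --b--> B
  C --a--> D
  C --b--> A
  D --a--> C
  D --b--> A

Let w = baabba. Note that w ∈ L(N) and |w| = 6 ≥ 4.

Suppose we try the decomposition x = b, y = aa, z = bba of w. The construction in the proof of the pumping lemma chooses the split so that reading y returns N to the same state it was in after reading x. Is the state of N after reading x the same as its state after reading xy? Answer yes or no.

yes

State sequence: A -b-> D -a-> C -a-> D

After x (step 1): D. After xy (step 3): D.
They match, so y = aa drives N around a cycle from D back to itself; pumping y any number of times keeps N in D before reading z, and xyⁱz ∈ L(N) for every i ≥ 0.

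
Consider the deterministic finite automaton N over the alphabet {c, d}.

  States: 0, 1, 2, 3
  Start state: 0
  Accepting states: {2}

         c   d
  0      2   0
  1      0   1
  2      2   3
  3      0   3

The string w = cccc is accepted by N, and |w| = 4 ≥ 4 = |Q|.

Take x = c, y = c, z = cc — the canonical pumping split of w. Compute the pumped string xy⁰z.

ccc

xy⁰z = xz = c·cc = ccc.
Reading y = c takes N from 2 back to 2, so after x the machine is still in 2, and z then leads to the accepting state 2. Hence ccc ∈ L(N).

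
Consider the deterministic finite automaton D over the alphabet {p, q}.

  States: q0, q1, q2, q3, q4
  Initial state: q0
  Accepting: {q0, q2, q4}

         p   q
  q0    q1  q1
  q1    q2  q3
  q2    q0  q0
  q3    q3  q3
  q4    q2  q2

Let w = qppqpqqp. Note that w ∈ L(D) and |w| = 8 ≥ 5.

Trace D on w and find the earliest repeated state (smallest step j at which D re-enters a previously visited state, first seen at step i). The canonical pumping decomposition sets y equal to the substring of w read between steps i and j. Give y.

State sequence: q0 -q-> q1 -p-> q2 -p-> q0 -q-> q1 -p-> q2 -q-> q0 -q-> q1 -p-> q2
First repeat at step 3: q0 was already visited.

So i = 0, j = 3, giving x = w[0:0] = ε, y = w[0:3] = qpp, z = w[3:8] = qpqqp.
Check: |xy| = 3 ≤ 5 and |y| = 3 ≥ 1. Reading y takes D from q0 back to q0, so every xyⁱz is accepted.
Since D has 5 states, any run of length ≥ 5 visits 5+1 states, so by pigeonhole some state repeats within the first 5 steps — that repeat gives the pumpable loop.

qpp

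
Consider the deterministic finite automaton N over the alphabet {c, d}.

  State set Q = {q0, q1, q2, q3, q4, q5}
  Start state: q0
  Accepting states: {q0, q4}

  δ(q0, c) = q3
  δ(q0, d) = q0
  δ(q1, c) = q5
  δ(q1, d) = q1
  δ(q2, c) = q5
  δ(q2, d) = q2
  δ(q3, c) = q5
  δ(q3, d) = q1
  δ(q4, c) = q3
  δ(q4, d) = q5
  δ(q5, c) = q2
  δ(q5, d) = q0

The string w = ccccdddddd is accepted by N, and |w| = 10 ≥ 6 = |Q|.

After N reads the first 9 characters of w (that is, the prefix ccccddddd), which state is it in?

State sequence: q0 -c-> q3 -c-> q5 -c-> q2 -c-> q5 -d-> q0 -d-> q0 -d-> q0 -d-> q0 -d-> q0

After reading 9 characters, N is in state q0.
(This kind of state-tracing is the core of the pumping-lemma construction: with 6 states, pigeonhole forces a repeat within the first 6 steps.)

q0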